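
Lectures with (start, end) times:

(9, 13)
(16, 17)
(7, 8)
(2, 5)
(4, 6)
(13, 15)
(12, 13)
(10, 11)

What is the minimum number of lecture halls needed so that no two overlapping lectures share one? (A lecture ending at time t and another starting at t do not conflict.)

2

Count concurrent intervals with a sweep; the peak is the room count.
Events (time:±→running): 2:+→1 4:+→2 … peak 2.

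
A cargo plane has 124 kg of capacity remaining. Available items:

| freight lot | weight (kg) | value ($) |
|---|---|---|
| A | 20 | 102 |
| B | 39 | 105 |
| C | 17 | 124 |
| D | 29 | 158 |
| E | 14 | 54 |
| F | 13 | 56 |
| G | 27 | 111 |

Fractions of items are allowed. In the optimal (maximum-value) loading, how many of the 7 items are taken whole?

6

Sort by value per unit weight and fill in that order.
Ratios (sorted): C 7.29, D 5.45, A 5.10, F 4.31, G 4.11, E 3.86, B 2.69
take C (17 @ 124); take D (29 @ 158); take A (20 @ 102); take F (13 @ 56); take G (27 @ 111); take E (14 @ 54); take 4/39 of B → 10.77. Capacity used 124/124.
6 item(s) taken whole; one partial (take 4/39 of B).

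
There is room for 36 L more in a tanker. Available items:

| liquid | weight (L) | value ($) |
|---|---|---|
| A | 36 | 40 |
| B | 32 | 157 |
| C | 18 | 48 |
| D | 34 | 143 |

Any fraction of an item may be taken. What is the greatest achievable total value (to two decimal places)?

173.82

Ratios (sorted): B 4.91, D 4.21, C 2.67, A 1.11
take B (32 @ 157); take 4/34 of D → 16.82. Capacity used 36/36.
Total value = 173.82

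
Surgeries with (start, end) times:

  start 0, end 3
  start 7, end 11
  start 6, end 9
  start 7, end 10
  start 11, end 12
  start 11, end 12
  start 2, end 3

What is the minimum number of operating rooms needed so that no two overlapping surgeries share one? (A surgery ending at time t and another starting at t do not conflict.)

The answer is the maximum number of intervals overlapping at any instant.
Events (time:±→running): 0:+→1 2:+→2 3:-→1 3:-→0 6:+→1 7:+→2 7:+→3 … peak 3.

3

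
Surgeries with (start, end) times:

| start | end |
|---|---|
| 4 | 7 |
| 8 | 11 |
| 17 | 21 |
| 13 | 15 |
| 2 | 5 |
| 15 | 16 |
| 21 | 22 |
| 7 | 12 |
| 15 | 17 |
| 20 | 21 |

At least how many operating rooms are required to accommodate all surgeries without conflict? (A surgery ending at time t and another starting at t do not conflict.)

2

starts: [2, 4, 7, 8, 13, 15, 15, 17, 20, 21]
ends:   [5, 7, 11, 12, 15, 16, 17, 21, 21, 22]
s2→1 s4→2  — peak 2.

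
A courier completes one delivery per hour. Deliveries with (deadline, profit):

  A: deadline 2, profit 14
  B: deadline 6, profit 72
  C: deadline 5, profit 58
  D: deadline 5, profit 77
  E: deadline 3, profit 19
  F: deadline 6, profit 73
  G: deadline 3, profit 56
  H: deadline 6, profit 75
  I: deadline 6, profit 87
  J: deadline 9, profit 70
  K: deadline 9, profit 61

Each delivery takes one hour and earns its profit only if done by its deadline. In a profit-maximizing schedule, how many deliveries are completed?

8

Profit order: I=87 D=77 H=75 F=73 B=72 J=70 K=61 C=58 G=56 E=19 A=14
Assign: I→slot 6, D→slot 5, H→slot 4, F→slot 3, B→slot 2, J→slot 9, K→slot 8, C→slot 1, G skipped, E skipped, A skipped.
Slots: [1:C] [2:B] [3:F] [4:H] [5:D] [6:I] [8:K] [9:J]
8 of 11 scheduled.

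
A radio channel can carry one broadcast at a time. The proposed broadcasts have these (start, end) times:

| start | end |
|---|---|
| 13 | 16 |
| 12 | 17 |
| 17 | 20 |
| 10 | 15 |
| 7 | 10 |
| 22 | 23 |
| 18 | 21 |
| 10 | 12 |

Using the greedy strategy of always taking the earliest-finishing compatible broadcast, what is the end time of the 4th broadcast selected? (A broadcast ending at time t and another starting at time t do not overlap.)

20

By end time: (7,10), (10,12), (10,15), (13,16), (12,17), (17,20), (18,21), (22,23).
Pick (7,10); next start ≥ 10 → (10,12); next start ≥ 12 → (13,16); next start ≥ 16 → (17,20); next start ≥ 20 → (22,23).
Selected: (7,10) (10,12) (13,16) (17,20) (22,23)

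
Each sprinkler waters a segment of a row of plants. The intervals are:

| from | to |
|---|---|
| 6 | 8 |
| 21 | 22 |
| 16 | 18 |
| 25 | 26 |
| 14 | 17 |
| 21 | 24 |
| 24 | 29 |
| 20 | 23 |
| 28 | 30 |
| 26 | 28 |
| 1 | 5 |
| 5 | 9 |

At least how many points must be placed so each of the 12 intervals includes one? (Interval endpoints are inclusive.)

Sort by right endpoint; whenever an interval is uncovered, place a point at its right end.
By right end: [1,5]  [6,8]  [5,9]  [14,17]  [16,18]  [21,22]  [20,23]  [21,24]  [25,26]  [26,28]  [24,29]  [28,30]
[1,5] uncovered → point at 5; [6,8] uncovered → point at 8; [14,17] uncovered → point at 17; [21,22] uncovered → point at 22; [25,26] uncovered → point at 26; [28,30] uncovered → point at 30.
Points: 5, 8, 17, 22, 26, 30 (6 total).

6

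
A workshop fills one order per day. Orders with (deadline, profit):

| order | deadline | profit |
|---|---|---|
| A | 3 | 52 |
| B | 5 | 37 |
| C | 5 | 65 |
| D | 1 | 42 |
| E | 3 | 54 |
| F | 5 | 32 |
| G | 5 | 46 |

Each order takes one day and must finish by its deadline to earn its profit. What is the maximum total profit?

Take jobs in profit order; each goes to the latest open slot no later than its deadline.
Profit order: C=65 E=54 A=52 G=46 D=42 B=37 F=32
Assign: C→slot 5, E→slot 3, A→slot 2, G→slot 4, D→slot 1, B skipped, F skipped.
Slots: [1:D] [2:A] [3:E] [4:G] [5:C]
Profit = 42 + 52 + 54 + 46 + 65 = 259

259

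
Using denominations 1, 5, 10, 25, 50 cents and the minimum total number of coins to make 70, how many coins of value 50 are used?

70 = 1×50 + 2×10
Count of 50: 1

1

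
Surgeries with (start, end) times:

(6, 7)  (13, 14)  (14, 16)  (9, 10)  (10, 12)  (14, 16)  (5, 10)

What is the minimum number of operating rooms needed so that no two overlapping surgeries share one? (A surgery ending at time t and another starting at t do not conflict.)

Count concurrent intervals with a sweep; the peak is the room count.
Events (time:±→running): 5:+→1 6:+→2 … peak 2.

2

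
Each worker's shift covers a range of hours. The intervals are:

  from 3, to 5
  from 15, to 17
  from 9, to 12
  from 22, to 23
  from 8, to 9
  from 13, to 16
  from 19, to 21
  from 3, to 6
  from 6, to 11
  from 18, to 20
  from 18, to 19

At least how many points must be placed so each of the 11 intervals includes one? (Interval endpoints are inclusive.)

By right end: [3,5]  [3,6]  [8,9]  [6,11]  [9,12]  [13,16]  [15,17]  [18,19]  [18,20]  [19,21]  [22,23]
[3,5] uncovered → point at 5; [8,9] uncovered → point at 9; [13,16] uncovered → point at 16; [18,19] uncovered → point at 19; [22,23] uncovered → point at 23.
Points: 5, 9, 16, 19, 23 (5 total).

5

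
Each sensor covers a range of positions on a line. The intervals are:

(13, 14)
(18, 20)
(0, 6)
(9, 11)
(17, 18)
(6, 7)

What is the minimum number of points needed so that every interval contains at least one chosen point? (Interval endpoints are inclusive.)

4

Sorted: [0,6] [6,7] [9,11] [13,14] [17,18] [18,20]
{[0,6],[6,7]} hit by 6; {[9,11]} hit by 11; {[13,14]} hit by 14; {[17,18],[18,20]} hit by 18.
Points: 6, 11, 14, 18 (4 total).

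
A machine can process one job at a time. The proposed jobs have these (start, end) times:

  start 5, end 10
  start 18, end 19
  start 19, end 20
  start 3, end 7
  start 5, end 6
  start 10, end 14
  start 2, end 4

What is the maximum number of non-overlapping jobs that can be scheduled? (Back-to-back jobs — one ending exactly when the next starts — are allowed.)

Greedy by earliest finish: after sorting by end time, pick each interval compatible with the last pick.
By end time: (2,4), (5,6), (3,7), (5,10), (10,14), (18,19), (19,20).
Pick (2,4); next start ≥ 4 → (5,6); next start ≥ 6 → (10,14); next start ≥ 14 → (18,19); next start ≥ 19 → (19,20).
Selected 5 jobs.

5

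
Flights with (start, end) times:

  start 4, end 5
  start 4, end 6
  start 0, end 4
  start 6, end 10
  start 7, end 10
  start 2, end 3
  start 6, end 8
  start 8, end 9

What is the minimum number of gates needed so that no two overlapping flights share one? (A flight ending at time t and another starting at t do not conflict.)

Events (time:±→running): 0:+→1 2:+→2 3:-→1 4:-→0 4:+→1 4:+→2 5:-→1 6:-→0 6:+→1 6:+→2 7:+→3 … peak 3.

3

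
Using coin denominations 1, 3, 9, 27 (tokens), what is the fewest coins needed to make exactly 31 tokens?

31 − 1×27→4 − 1×3→1 − 1×1→0
Total coins = 1 + 1 + 1 = 3

3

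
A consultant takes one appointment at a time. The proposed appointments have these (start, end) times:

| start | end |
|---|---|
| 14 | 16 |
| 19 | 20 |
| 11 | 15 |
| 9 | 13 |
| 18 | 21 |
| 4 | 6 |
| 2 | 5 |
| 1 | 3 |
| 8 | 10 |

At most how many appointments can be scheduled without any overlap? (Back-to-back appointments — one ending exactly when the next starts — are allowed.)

5

By end time: (1,3), (2,5), (4,6), (8,10), (9,13), (11,15), (14,16), (19,20), (18,21).
Pick (1,3); next start ≥ 3 → (4,6); next start ≥ 6 → (8,10); next start ≥ 10 → (11,15); next start ≥ 15 → (19,20).
Selected 5 appointments.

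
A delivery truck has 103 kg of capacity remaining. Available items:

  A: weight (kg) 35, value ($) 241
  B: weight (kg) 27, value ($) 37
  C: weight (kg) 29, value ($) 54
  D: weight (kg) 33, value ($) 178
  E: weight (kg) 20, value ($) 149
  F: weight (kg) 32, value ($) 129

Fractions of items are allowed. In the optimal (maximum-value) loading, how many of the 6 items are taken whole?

3

Ratios (sorted): E 7.45, A 6.89, D 5.39, F 4.03, C 1.86, B 1.37
take E (20 @ 149); take A (35 @ 241); take D (33 @ 178); take 15/32 of F → 60.47. Capacity used 103/103.
3 item(s) taken whole; one partial (take 15/32 of F).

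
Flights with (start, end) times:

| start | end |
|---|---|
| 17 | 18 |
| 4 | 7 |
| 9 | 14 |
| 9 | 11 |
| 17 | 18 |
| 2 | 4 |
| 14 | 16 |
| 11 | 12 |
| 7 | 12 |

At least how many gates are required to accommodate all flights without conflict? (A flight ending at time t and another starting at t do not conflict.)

Count concurrent intervals with a sweep; the peak is the room count.
Events (time:±→running): 2:+→1 4:-→0 4:+→1 7:-→0 7:+→1 9:+→2 9:+→3 … peak 3.

3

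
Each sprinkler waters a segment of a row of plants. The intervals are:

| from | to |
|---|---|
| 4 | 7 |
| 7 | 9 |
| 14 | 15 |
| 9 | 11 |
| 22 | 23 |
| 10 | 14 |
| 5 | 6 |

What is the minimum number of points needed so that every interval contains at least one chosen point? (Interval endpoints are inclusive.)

Sorted: [5,6] [4,7] [7,9] [9,11] [10,14] [14,15] [22,23]
{[5,6],[4,7]} hit by 6; {[7,9],[9,11]} hit by 9; {[10,14],[14,15]} hit by 14; {[22,23]} hit by 23.
Points: 6, 9, 14, 23 (4 total).

4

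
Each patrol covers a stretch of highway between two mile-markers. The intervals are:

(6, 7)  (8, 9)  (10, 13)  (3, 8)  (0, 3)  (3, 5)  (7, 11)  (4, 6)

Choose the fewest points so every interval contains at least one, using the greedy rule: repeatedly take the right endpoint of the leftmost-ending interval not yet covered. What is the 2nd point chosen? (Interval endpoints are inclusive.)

Sorted: [0,3] [3,5] [4,6] [6,7] [3,8] [8,9] [7,11] [10,13]
{[0,3],[3,5]} hit by 3; {[4,6],[6,7],[3,8]} hit by 6; {[8,9],[7,11]} hit by 9; {[10,13]} hit by 13.
Points: 3, 6, 9, 13 (4 total).

6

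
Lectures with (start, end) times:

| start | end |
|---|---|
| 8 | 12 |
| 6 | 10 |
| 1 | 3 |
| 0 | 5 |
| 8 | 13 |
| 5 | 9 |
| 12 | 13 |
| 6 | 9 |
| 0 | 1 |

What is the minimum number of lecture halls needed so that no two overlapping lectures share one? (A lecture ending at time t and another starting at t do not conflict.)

The answer is the maximum number of intervals overlapping at any instant.
Events (time:±→running): 0:+→1 0:+→2 1:-→1 1:+→2 3:-→1 5:-→0 5:+→1 6:+→2 6:+→3 8:+→4 8:+→5 … peak 5.

5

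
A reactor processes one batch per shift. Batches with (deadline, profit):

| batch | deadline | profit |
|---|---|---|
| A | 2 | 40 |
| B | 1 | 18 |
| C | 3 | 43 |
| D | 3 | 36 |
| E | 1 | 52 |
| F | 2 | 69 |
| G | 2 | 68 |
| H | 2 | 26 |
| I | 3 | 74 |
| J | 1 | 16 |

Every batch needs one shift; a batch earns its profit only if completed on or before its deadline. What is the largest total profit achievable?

211

Profit order: I=74 F=69 G=68 E=52 C=43 A=40 D=36 H=26 B=18 J=16
Assign: I→slot 3, F→slot 2, G→slot 1, E skipped, C skipped, A skipped, D skipped, H skipped, B skipped, J skipped.
Slots: [1:G] [2:F] [3:I]
Profit = 68 + 69 + 74 = 211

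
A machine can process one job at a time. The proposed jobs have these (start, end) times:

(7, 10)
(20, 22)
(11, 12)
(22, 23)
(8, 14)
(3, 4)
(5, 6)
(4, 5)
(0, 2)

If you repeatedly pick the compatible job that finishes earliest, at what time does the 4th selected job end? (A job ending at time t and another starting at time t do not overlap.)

Order by finish time; keep every interval that doesn't clash with the previous kept one.
By end time: (0,2), (3,4), (4,5), (5,6), (7,10), (11,12), (8,14), (20,22), (22,23).
Pick (0,2); next start ≥ 2 → (3,4); next start ≥ 4 → (4,5); next start ≥ 5 → (5,6); next start ≥ 6 → (7,10); next start ≥ 10 → (11,12); next start ≥ 12 → (20,22); next start ≥ 22 → (22,23).
Selected: (0,2) (3,4) (4,5) (5,6) (7,10) (11,12) (20,22) (22,23)

6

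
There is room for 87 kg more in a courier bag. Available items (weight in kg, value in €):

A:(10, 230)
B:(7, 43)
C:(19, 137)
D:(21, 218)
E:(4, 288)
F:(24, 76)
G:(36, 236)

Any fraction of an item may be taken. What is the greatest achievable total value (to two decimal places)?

1089.33

Sort by value per unit weight and fill in that order.
Order: E (288/4=72.00) > A (230/10=23.00) > D (218/21=10.38) > C (137/19=7.21) > G (236/36=6.56) > B (43/7=6.14) > F (76/24=3.17)
Fill: take E (4 @ 288) → take A (10 @ 230) → take D (21 @ 218) → take C (19 @ 137) → take 33/36 of G → 216.33; 87/87 used.
Total value = 1089.33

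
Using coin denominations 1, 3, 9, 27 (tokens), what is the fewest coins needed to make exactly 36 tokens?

36 = 1×27 + 1×9
Total coins = 1 + 1 = 2

2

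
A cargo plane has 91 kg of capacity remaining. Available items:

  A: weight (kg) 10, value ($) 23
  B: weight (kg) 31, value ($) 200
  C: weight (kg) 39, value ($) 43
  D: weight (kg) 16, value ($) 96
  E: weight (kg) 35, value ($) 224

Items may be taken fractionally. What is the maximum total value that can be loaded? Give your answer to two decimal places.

540.70

Ratios (sorted): B 6.45, E 6.40, D 6.00, A 2.30, C 1.10
take B (31 @ 200); take E (35 @ 224); take D (16 @ 96); take 9/10 of A → 20.70. Capacity used 91/91.
Total value = 540.70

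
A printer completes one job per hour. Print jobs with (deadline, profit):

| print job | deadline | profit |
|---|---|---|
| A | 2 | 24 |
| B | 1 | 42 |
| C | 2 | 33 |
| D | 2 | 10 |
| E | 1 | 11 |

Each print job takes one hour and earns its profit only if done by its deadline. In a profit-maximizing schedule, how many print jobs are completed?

2

Sort by profit descending; place each in the latest free slot ≤ its deadline.
Profit order: B=42 C=33 A=24 E=11 D=10
Assign: B→slot 1, C→slot 2, A skipped, E skipped, D skipped.
Slots: [1:B] [2:C]
2 of 5 scheduled.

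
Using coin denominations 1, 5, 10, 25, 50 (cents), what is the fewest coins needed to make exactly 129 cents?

Greedy: take as many of the largest coin as possible, then repeat with the remainder.
129 = 2×50 + 1×25 + 4×1
Total coins = 2 + 1 + 4 = 7

7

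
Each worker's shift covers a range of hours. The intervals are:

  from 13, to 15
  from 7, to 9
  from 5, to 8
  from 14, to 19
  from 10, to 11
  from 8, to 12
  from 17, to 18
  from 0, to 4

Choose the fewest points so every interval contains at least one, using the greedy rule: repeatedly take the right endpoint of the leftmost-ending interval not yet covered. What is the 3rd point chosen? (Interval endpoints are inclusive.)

11

Process intervals by earliest right end; each time one isn't hit yet, stab at its right endpoint.
By right end: [0,4]  [5,8]  [7,9]  [10,11]  [8,12]  [13,15]  [17,18]  [14,19]
[0,4] uncovered → point at 4; [5,8] uncovered → point at 8; [10,11] uncovered → point at 11; [13,15] uncovered → point at 15; [17,18] uncovered → point at 18.
Points: 4, 8, 11, 15, 18 (5 total).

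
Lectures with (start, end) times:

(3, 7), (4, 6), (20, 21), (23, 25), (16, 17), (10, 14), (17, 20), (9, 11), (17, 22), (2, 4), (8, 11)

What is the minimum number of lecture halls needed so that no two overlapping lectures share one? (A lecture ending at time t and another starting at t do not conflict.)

3

Events (time:±→running): 2:+→1 3:+→2 4:-→1 4:+→2 6:-→1 7:-→0 8:+→1 9:+→2 10:+→3 … peak 3.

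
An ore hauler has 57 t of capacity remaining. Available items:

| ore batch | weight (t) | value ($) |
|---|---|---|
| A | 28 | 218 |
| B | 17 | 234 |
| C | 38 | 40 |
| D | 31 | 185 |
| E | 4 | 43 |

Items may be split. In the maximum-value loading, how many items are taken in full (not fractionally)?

Sort by value per unit weight and fill in that order.
Ratios (sorted): B 13.76, E 10.75, A 7.79, D 5.97, C 1.05
take B (17 @ 234); take E (4 @ 43); take A (28 @ 218); take 8/31 of D → 47.74. Capacity used 57/57.
3 item(s) taken whole; one partial (take 8/31 of D).

3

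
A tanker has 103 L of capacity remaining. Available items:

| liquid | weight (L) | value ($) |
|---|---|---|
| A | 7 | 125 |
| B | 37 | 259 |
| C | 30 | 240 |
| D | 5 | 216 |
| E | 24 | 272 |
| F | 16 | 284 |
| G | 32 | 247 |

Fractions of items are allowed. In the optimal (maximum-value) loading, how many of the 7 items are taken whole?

5

Greedy by value/weight ratio, highest first.
Ratios (sorted): D 43.20, A 17.86, F 17.75, E 11.33, C 8.00, G 7.72, B 7.00
take D (5 @ 216); take A (7 @ 125); take F (16 @ 284); take E (24 @ 272); take C (30 @ 240); take 21/32 of G → 162.09. Capacity used 103/103.
5 item(s) taken whole; one partial (take 21/32 of G).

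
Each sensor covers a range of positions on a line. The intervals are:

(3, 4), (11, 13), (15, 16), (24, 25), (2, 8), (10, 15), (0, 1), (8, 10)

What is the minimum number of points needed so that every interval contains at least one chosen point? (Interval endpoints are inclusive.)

Sorted: [0,1] [3,4] [2,8] [8,10] [11,13] [10,15] [15,16] [24,25]
{[0,1]} hit by 1; {[3,4],[2,8]} hit by 4; {[8,10]} hit by 10; {[11,13],[10,15]} hit by 13; {[15,16]} hit by 16; {[24,25]} hit by 25.
Points: 1, 4, 10, 13, 16, 25 (6 total).

6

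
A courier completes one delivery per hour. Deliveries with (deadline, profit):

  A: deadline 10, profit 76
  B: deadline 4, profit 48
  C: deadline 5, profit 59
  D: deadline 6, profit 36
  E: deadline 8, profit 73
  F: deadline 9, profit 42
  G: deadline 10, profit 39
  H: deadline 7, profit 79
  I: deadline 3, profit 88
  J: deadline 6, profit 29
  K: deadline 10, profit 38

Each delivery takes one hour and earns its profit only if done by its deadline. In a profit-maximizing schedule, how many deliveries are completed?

Sort by profit descending; place each in the latest free slot ≤ its deadline.
By profit: I(d3,88), H(d7,79), A(d10,76), E(d8,73), C(d5,59), B(d4,48), F(d9,42), G(d10,39), K(d10,38), D(d6,36), J(d6,29)
I→slot 3; H→slot 7; A→slot 10; E→slot 8; C→slot 5; B→slot 4; F→slot 9; G→slot 6; K→slot 2; D→slot 1; J skipped.
10 of 11 scheduled.

10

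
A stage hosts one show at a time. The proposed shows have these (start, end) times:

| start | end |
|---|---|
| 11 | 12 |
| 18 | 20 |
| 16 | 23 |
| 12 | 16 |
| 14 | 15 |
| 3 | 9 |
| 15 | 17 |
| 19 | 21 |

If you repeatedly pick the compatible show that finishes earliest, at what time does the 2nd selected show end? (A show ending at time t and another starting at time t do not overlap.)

Sort by end time and greedily take each interval whose start is ≥ the last chosen end.
By end time: (3,9), (11,12), (14,15), (12,16), (15,17), (18,20), (19,21), (16,23).
Pick (3,9); next start ≥ 9 → (11,12); next start ≥ 12 → (14,15); next start ≥ 15 → (15,17); next start ≥ 17 → (18,20).
Selected: (3,9) (11,12) (14,15) (15,17) (18,20)

12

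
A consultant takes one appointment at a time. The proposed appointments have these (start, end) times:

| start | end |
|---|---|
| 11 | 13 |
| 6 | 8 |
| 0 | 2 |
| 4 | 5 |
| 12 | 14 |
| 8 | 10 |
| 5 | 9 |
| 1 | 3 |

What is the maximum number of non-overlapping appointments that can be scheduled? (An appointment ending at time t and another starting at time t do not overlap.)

5

Sorted by end: (0,2)  (1,3)  (4,5)  (6,8)  (5,9)  (8,10)  (11,13)  (12,14)
take (0,2); take (4,5); take (6,8); skip (5,9); take (8,10); take (11,13); skip (12,14).
Selected 5 appointments.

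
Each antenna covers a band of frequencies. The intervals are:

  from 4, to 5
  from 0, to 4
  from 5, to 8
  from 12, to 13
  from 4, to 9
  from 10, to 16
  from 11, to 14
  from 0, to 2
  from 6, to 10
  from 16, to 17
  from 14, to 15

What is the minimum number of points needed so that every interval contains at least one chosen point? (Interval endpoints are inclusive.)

By right end: [0,2]  [0,4]  [4,5]  [5,8]  [4,9]  [6,10]  [12,13]  [11,14]  [14,15]  [10,16]  [16,17]
[0,2] uncovered → point at 2; [4,5] uncovered → point at 5; [6,10] uncovered → point at 10; [12,13] uncovered → point at 13; [14,15] uncovered → point at 15; [16,17] uncovered → point at 17.
Points: 2, 5, 10, 13, 15, 17 (6 total).

6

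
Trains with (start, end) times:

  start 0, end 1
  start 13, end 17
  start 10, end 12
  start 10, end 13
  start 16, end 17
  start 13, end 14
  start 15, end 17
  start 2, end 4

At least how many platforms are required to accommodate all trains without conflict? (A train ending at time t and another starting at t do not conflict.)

starts: [0, 2, 10, 10, 13, 13, 15, 16]
ends:   [1, 4, 12, 13, 14, 17, 17, 17]
s0→1 e1→0 s2→1 e4→0 s10→1 s10→2 e12→1 e13→0 s13→1 s13→2 e14→1 s15→2 s16→3  — peak 3.

3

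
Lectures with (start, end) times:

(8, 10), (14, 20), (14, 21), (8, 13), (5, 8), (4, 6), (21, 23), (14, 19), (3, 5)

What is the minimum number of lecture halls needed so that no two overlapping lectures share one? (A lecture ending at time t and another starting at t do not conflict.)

The answer is the maximum number of intervals overlapping at any instant.
Events (time:±→running): 3:+→1 4:+→2 5:-→1 5:+→2 6:-→1 8:-→0 8:+→1 8:+→2 10:-→1 13:-→0 14:+→1 14:+→2 14:+→3 … peak 3.

3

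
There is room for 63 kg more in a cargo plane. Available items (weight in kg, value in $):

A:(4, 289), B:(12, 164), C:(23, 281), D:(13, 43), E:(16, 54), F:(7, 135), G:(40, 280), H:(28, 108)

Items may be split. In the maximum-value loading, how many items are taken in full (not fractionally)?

4

Sort by value per unit weight and fill in that order.
Ratios (sorted): A 72.25, F 19.29, B 13.67, C 12.22, G 7.00, H 3.86, E 3.38, D 3.31
take A (4 @ 289); take F (7 @ 135); take B (12 @ 164); take C (23 @ 281); take 17/40 of G → 119.00. Capacity used 63/63.
4 item(s) taken whole; one partial (take 17/40 of G).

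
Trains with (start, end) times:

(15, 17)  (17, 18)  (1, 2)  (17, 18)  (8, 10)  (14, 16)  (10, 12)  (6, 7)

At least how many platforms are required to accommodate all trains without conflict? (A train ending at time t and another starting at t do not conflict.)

2

Events (time:±→running): 1:+→1 2:-→0 6:+→1 7:-→0 8:+→1 10:-→0 10:+→1 12:-→0 14:+→1 15:+→2 … peak 2.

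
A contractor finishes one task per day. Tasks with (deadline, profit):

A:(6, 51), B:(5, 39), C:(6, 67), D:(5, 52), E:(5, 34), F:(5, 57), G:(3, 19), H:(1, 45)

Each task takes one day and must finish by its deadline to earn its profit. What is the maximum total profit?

311

Profit order: C=67 F=57 D=52 A=51 H=45 B=39 E=34 G=19
Assign: C→slot 6, F→slot 5, D→slot 4, A→slot 3, H→slot 1, B→slot 2, E skipped, G skipped.
Slots: [1:H] [2:B] [3:A] [4:D] [5:F] [6:C]
Profit = 45 + 39 + 51 + 52 + 57 + 67 = 311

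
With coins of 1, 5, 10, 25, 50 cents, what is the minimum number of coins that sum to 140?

5

Use the largest denomination that fits, subtract, and repeat.
140 − 2×50→40 − 1×25→15 − 1×10→5 − 1×5→0
Total coins = 2 + 1 + 1 + 1 = 5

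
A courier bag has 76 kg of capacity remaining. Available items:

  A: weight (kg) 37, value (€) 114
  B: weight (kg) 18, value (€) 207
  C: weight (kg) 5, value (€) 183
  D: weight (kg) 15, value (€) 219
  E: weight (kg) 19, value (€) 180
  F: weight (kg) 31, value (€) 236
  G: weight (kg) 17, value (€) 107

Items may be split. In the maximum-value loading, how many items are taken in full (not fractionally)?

4

Greedy by value/weight ratio, highest first.
Order: C (183/5=36.60) > D (219/15=14.60) > B (207/18=11.50) > E (180/19=9.47) > F (236/31=7.61) > G (107/17=6.29) > A (114/37=3.08)
Fill: take C (5 @ 183) → take D (15 @ 219) → take B (18 @ 207) → take E (19 @ 180) → take 19/31 of F → 144.65; 76/76 used.
4 item(s) taken whole; one partial (take 19/31 of F).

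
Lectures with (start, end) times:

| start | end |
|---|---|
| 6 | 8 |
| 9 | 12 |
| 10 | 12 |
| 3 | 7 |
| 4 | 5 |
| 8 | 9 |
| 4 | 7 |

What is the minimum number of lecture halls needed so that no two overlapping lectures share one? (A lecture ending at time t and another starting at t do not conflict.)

Events (time:±→running): 3:+→1 4:+→2 4:+→3 … peak 3.

3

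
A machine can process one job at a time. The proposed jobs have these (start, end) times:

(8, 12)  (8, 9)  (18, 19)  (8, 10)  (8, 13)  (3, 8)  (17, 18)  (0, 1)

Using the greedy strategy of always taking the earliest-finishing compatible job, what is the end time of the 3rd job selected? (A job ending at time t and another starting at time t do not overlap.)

9

By end time: (0,1), (3,8), (8,9), (8,10), (8,12), (8,13), (17,18), (18,19).
Pick (0,1); next start ≥ 1 → (3,8); next start ≥ 8 → (8,9); next start ≥ 9 → (17,18); next start ≥ 18 → (18,19).
Selected: (0,1) (3,8) (8,9) (17,18) (18,19)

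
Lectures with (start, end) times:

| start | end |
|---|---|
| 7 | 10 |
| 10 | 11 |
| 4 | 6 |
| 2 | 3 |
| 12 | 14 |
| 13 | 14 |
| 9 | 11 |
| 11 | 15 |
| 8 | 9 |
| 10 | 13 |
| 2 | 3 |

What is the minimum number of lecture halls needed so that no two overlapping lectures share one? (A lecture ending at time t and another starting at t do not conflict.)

3

Count concurrent intervals with a sweep; the peak is the room count.
starts: [2, 2, 4, 7, 8, 9, 10, 10, 11, 12, 13]
ends:   [3, 3, 6, 9, 10, 11, 11, 13, 14, 14, 15]
s2→1 s2→2 e3→1 e3→0 s4→1 e6→0 s7→1 s8→2 e9→1 s9→2 e10→1 s10→2 s10→3  — peak 3.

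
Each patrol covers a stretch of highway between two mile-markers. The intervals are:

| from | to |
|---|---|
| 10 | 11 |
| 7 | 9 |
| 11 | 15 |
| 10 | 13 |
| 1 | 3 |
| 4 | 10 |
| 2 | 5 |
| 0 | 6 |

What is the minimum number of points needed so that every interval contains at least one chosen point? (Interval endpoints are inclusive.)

3

Process intervals by earliest right end; each time one isn't hit yet, stab at its right endpoint.
By right end: [1,3]  [2,5]  [0,6]  [7,9]  [4,10]  [10,11]  [10,13]  [11,15]
[1,3] uncovered → point at 3; [7,9] uncovered → point at 9; [10,11] uncovered → point at 11.
Points: 3, 9, 11 (3 total).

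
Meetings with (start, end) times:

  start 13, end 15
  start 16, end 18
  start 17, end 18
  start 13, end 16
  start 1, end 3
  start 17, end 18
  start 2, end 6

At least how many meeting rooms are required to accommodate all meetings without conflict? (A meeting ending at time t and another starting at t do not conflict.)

3

starts: [1, 2, 13, 13, 16, 17, 17]
ends:   [3, 6, 15, 16, 18, 18, 18]
s1→1 s2→2 e3→1 e6→0 s13→1 s13→2 e15→1 e16→0 s16→1 s17→2 s17→3  — peak 3.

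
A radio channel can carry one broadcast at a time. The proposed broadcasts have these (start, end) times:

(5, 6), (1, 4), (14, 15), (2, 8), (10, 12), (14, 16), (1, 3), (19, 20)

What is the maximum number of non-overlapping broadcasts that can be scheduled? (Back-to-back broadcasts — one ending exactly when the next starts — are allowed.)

5

Sorted by end: (1,3)  (1,4)  (5,6)  (2,8)  (10,12)  (14,15)  (14,16)  (19,20)
take (1,3); take (5,6); take (10,12); take (14,15); take (19,20).
Selected 5 broadcasts.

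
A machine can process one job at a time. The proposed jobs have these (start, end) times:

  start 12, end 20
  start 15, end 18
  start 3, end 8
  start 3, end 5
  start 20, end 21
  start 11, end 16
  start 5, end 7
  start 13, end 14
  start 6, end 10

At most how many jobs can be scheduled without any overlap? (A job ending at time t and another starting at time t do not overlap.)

5

Sorted by end: (3,5)  (5,7)  (3,8)  (6,10)  (13,14)  (11,16)  (15,18)  (12,20)  (20,21)
take (3,5); take (5,7); skip (3,8); skip (6,10); take (13,14); skip (11,16); take (15,18); take (20,21).
Selected 5 jobs.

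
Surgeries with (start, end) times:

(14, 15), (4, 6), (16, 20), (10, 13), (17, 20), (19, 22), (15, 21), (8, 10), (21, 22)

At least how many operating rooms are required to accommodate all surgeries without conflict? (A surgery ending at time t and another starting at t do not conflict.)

Events (time:±→running): 4:+→1 6:-→0 8:+→1 10:-→0 10:+→1 13:-→0 14:+→1 15:-→0 15:+→1 16:+→2 17:+→3 19:+→4 … peak 4.

4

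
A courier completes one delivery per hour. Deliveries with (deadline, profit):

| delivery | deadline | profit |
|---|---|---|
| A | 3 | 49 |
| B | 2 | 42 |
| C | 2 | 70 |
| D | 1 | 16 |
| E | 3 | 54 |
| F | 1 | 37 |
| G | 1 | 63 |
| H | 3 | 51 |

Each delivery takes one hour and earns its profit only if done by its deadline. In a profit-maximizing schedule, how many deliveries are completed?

3

Take jobs in profit order; each goes to the latest open slot no later than its deadline.
Profit order: C=70 G=63 E=54 H=51 A=49 B=42 F=37 D=16
Assign: C→slot 2, G→slot 1, E→slot 3, H skipped, A skipped, B skipped, F skipped, D skipped.
Slots: [1:G] [2:C] [3:E]
3 of 8 scheduled.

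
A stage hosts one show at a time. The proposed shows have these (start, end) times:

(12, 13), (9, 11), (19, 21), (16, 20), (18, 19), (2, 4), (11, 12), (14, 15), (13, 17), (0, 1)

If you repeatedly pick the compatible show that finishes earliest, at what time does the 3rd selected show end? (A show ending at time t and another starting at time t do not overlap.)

11

Order by finish time; keep every interval that doesn't clash with the previous kept one.
By end time: (0,1), (2,4), (9,11), (11,12), (12,13), (14,15), (13,17), (18,19), (16,20), (19,21).
Pick (0,1); next start ≥ 1 → (2,4); next start ≥ 4 → (9,11); next start ≥ 11 → (11,12); next start ≥ 12 → (12,13); next start ≥ 13 → (14,15); next start ≥ 15 → (18,19); next start ≥ 19 → (19,21).
Selected: (0,1) (2,4) (9,11) (11,12) (12,13) (14,15) (18,19) (19,21)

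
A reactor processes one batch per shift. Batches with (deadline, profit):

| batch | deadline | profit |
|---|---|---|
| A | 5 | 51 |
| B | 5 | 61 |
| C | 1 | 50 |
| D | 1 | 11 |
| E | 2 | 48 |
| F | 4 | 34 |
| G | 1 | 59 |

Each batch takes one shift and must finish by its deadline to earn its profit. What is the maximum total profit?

Take jobs in profit order; each goes to the latest open slot no later than its deadline.
Profit order: B=61 G=59 A=51 C=50 E=48 F=34 D=11
Assign: B→slot 5, G→slot 1, A→slot 4, C skipped, E→slot 2, F→slot 3, D skipped.
Slots: [1:G] [2:E] [3:F] [4:A] [5:B]
Profit = 59 + 48 + 34 + 51 + 61 = 253

253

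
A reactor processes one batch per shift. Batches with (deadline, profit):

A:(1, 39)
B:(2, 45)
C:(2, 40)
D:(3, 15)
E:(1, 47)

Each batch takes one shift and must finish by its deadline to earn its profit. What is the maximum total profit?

Sort by profit descending; place each in the latest free slot ≤ its deadline.
Profit order: E=47 B=45 C=40 A=39 D=15
Assign: E→slot 1, B→slot 2, C skipped, A skipped, D→slot 3.
Slots: [1:E] [2:B] [3:D]
Profit = 47 + 45 + 15 = 107

107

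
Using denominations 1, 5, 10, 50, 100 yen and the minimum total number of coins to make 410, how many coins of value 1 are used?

0

410 − 4×100→10 − 1×10→0
Count of 1: 0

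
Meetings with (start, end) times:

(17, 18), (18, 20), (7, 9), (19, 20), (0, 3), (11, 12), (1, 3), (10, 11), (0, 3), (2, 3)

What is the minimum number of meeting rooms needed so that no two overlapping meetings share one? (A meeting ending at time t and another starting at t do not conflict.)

4

The answer is the maximum number of intervals overlapping at any instant.
starts: [0, 0, 1, 2, 7, 10, 11, 17, 18, 19]
ends:   [3, 3, 3, 3, 9, 11, 12, 18, 20, 20]
s0→1 s0→2 s1→3 s2→4  — peak 4.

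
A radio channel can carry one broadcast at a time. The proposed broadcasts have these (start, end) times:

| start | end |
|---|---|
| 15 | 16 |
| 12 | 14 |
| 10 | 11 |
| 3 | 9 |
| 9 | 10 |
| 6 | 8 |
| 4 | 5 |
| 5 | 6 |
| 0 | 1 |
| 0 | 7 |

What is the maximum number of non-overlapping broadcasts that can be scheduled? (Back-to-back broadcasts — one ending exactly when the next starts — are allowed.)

By end time: (0,1), (4,5), (5,6), (0,7), (6,8), (3,9), (9,10), (10,11), (12,14), (15,16).
Pick (0,1); next start ≥ 1 → (4,5); next start ≥ 5 → (5,6); next start ≥ 6 → (6,8); next start ≥ 8 → (9,10); next start ≥ 10 → (10,11); next start ≥ 11 → (12,14); next start ≥ 14 → (15,16).
Selected 8 broadcasts.

8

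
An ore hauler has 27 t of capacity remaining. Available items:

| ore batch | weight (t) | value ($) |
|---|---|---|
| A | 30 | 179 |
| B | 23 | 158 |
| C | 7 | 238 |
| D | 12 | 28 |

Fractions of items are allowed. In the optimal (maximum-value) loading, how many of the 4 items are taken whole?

Greedy by value/weight ratio, highest first.
Ratios (sorted): C 34.00, B 6.87, A 5.97, D 2.33
take C (7 @ 238); take 20/23 of B → 137.39. Capacity used 27/27.
1 item(s) taken whole; one partial (take 20/23 of B).

1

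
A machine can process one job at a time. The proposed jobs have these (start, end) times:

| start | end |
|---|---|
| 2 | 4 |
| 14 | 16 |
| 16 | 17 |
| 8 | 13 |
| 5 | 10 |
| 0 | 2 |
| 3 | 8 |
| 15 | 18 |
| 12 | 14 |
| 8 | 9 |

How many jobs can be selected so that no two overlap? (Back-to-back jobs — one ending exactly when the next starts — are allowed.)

6

By end time: (0,2), (2,4), (3,8), (8,9), (5,10), (8,13), (12,14), (14,16), (16,17), (15,18).
Pick (0,2); next start ≥ 2 → (2,4); next start ≥ 4 → (8,9); next start ≥ 9 → (12,14); next start ≥ 14 → (14,16); next start ≥ 16 → (16,17).
Selected 6 jobs.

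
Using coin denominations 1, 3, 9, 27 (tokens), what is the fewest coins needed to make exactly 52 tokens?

6

Use the largest denomination that fits, subtract, and repeat.
52 = 1×27 + 2×9 + 2×3 + 1×1
Total coins = 1 + 2 + 2 + 1 = 6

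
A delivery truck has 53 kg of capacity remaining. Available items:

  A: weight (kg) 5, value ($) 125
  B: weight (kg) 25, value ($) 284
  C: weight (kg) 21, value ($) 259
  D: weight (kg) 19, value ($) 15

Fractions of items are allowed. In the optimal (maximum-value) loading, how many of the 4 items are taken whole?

3

Sort by value per unit weight and fill in that order.
Ratios (sorted): A 25.00, C 12.33, B 11.36, D 0.79
take A (5 @ 125); take C (21 @ 259); take B (25 @ 284); take 2/19 of D → 1.58. Capacity used 53/53.
3 item(s) taken whole; one partial (take 2/19 of D).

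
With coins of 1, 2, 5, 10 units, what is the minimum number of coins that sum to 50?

5

Greedy: take as many of the largest coin as possible, then repeat with the remainder.
50 = 5×10
Total coins = 5 = 5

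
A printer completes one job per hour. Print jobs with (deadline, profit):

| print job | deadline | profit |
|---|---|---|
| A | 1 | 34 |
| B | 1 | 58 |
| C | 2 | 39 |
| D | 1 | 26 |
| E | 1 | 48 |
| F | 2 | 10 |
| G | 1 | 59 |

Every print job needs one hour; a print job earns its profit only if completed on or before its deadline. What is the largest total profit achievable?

Take jobs in profit order; each goes to the latest open slot no later than its deadline.
By profit: G(d1,59), B(d1,58), E(d1,48), C(d2,39), A(d1,34), D(d1,26), F(d2,10)
G→slot 1; B skipped; E skipped; C→slot 2; A skipped; D skipped; F skipped.
Profit = 59 + 39 = 98

98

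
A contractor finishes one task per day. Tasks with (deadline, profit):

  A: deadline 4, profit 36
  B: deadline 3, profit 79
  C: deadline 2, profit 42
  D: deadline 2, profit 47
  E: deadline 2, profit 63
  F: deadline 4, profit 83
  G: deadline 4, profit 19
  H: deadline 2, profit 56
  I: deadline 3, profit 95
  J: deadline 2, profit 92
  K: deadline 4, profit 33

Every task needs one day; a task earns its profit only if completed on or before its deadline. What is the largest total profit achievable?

349

By profit: I(d3,95), J(d2,92), F(d4,83), B(d3,79), E(d2,63), H(d2,56), D(d2,47), C(d2,42), A(d4,36), K(d4,33), G(d4,19)
I→slot 3; J→slot 2; F→slot 4; B→slot 1; E skipped; H skipped; D skipped; C skipped; A skipped; K skipped; G skipped.
Profit = 79 + 92 + 95 + 83 = 349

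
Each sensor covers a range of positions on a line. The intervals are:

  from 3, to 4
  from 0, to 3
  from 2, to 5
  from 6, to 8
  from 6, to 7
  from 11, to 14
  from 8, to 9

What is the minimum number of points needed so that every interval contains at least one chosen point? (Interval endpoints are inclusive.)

By right end: [0,3]  [3,4]  [2,5]  [6,7]  [6,8]  [8,9]  [11,14]
[0,3] uncovered → point at 3; [6,7] uncovered → point at 7; [8,9] uncovered → point at 9; [11,14] uncovered → point at 14.
Points: 3, 7, 9, 14 (4 total).

4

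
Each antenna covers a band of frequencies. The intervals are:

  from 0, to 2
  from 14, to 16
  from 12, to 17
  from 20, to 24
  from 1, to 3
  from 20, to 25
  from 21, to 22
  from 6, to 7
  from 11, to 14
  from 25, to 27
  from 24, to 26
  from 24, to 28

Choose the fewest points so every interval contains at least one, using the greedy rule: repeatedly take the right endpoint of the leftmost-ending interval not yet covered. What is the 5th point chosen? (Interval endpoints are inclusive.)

26

Sort by right endpoint; whenever an interval is uncovered, place a point at its right end.
By right end: [0,2]  [1,3]  [6,7]  [11,14]  [14,16]  [12,17]  [21,22]  [20,24]  [20,25]  [24,26]  [25,27]  [24,28]
[0,2] uncovered → point at 2; [6,7] uncovered → point at 7; [11,14] uncovered → point at 14; [21,22] uncovered → point at 22; [24,26] uncovered → point at 26.
Points: 2, 7, 14, 22, 26 (5 total).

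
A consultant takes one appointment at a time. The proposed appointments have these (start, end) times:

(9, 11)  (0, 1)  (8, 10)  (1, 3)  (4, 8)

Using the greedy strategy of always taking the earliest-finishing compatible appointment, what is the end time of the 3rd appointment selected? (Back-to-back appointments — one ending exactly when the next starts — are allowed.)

8

Sorted by end: (0,1)  (1,3)  (4,8)  (8,10)  (9,11)
take (0,1); take (1,3); take (4,8); take (8,10).
Selected: (0,1) (1,3) (4,8) (8,10)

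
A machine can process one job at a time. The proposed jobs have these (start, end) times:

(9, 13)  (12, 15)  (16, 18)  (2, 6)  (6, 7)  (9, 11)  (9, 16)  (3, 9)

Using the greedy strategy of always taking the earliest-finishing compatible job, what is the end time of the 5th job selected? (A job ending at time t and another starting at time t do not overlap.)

18

Order by finish time; keep every interval that doesn't clash with the previous kept one.
By end time: (2,6), (6,7), (3,9), (9,11), (9,13), (12,15), (9,16), (16,18).
Pick (2,6); next start ≥ 6 → (6,7); next start ≥ 7 → (9,11); next start ≥ 11 → (12,15); next start ≥ 15 → (16,18).
Selected: (2,6) (6,7) (9,11) (12,15) (16,18)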